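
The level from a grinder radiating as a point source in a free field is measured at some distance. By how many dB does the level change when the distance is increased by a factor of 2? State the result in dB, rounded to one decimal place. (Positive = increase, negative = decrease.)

With spherical spreading the level changes by −20·log₁₀(r₂/r₁).
ΔL = −20·log₁₀(2) = -6.02 dB.

-6.0 dB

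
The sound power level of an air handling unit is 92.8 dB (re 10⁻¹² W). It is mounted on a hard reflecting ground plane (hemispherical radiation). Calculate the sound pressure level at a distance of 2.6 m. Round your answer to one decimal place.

L_p = L_w − 10·log₁₀(2π·r²) with r = 2.6 m.
2π·r² = 42.47 m², 10·log₁₀ of that is 16.281 dB.
L_p = 92.8 − 16.281 = 76.52 dB.

76.5 dB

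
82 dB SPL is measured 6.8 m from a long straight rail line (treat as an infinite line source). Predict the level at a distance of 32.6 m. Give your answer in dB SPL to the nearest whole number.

75 dB SPL

Line-source attenuation: ΔL = 10·log₁₀(r₂/r₁) = 10·log₁₀(32.6/6.8) = 6.807 dB.
L₂ = 82 − 10·log₁₀(32.6/6.8) = 82 − 6.807 = 75.19 dB SPL.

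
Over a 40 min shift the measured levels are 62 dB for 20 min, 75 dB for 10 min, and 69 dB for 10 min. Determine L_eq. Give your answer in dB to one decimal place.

L_eq = 10·log₁₀[(1/T)·Σ tᵢ·10^(Lᵢ/10)] with T = 40 min.
Σ tᵢ·10^(Lᵢ/10) = 20·10^(62/10) + 10·10^(75/10) + 10·10^(69/10) = 4.274e+08.
L_eq = 10·log₁₀(4.274e+08/40) = 70.29 dB.

70.3 dB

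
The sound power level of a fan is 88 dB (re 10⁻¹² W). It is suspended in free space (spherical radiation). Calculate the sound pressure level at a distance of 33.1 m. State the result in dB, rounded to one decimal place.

46.6 dB

Free-field spherical radiation: L_p = L_w − 10·log₁₀(4π·r²), r = 33.1 m.
4π·r² = 1.377e+04 m², 10·log₁₀ of that is 41.389 dB.
L_p = 88 − 41.389 = 46.61 dB.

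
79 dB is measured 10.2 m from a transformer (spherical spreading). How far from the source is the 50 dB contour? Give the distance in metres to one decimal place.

Point-source spreading drops the level by 20·log₁₀(r₂/r₁); inverting, r₂/r₁ = 10^(ΔL/20).
r₂ = 10.2·10^((79−50)/20) = 10.2·10^(29.0/20) = 287.48 m.

287.5 m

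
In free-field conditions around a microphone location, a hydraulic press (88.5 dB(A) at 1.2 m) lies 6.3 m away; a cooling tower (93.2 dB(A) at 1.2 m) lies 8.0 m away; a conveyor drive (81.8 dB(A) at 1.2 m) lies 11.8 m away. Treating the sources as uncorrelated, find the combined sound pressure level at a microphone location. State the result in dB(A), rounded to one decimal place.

Apply inverse-square spreading to bring every level to the receiver, then sum 10^(L/10).
hydraulic press: 88.5 − 20·log₁₀(6.3/1.2) = 88.5 − 14.40 = 74.10 dB(A).
cooling tower: 93.2 − 20·log₁₀(8.0/1.2) = 93.2 − 16.48 = 76.72 dB(A).
conveyor drive: 81.8 − 20·log₁₀(11.8/1.2) = 81.8 − 19.85 = 61.95 dB(A).
Σ 10^(L/10) = 7.426e+07 → L_total = 10·log₁₀(7.426e+07) = 78.71 dB(A).

78.7 dB(A)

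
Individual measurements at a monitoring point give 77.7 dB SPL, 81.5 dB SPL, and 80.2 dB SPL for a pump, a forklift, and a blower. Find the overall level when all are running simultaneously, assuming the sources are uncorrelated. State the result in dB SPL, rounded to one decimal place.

Incoherent sources combine by intensity addition: L_total = 10·log₁₀(Σ 10^(L_i/10)).
Σ 10^(L/10) = 10^(77.7/10) + 10^(81.5/10) + 10^(80.2/10) = 3.049e+08.
L_total = 10·log₁₀(3.049e+08) = 84.84 dB SPL.

84.8 dB SPL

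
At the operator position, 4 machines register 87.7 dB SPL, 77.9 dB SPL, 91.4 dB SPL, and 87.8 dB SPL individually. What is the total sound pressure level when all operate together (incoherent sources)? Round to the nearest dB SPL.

For uncorrelated sources the intensities add, so convert each level to linear form, sum, and take 10·log₁₀ of the total.
Σ 10^(L/10) = 10^(87.7/10) + 10^(77.9/10) + 10^(91.4/10) + 10^(87.8/10) = 2.633e+09.
L_total = 10·log₁₀(2.633e+09) = 94.21 dB SPL.

94 dB SPL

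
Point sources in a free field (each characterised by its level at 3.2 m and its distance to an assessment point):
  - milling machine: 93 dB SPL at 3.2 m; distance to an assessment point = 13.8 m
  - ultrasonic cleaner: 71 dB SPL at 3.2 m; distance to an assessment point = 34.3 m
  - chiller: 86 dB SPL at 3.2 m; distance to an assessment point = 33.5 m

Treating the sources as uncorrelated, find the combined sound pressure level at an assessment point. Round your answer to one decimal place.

80.5 dB SPL

Propagate each source to the receiver with L = L_ref − 20·log₁₀(r/r_ref), then add intensities.
milling machine: 93 − 20·log₁₀(13.8/3.2) = 93 − 12.69 = 80.31 dB SPL.
ultrasonic cleaner: 71 − 20·log₁₀(34.3/3.2) = 71 − 20.60 = 50.40 dB SPL.
chiller: 86 − 20·log₁₀(33.5/3.2) = 86 − 20.40 = 65.60 dB SPL.
Σ 10^(L/10) = 1.110e+08 → L_total = 10·log₁₀(1.110e+08) = 80.45 dB SPL.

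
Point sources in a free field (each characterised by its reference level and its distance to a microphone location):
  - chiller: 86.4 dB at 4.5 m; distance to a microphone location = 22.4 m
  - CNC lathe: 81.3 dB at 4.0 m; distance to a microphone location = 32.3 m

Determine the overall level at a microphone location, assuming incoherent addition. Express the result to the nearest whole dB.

Propagate each source to the receiver with L = L_ref − 20·log₁₀(r/r_ref), then add intensities.
chiller: 86.4 − 20·log₁₀(22.4/4.5) = 86.4 − 13.94 = 72.46 dB.
CNC lathe: 81.3 − 20·log₁₀(32.3/4.0) = 81.3 − 18.14 = 63.16 dB.
Σ 10^(L/10) = 1.969e+07 → L_total = 10·log₁₀(1.969e+07) = 72.94 dB.

73 dB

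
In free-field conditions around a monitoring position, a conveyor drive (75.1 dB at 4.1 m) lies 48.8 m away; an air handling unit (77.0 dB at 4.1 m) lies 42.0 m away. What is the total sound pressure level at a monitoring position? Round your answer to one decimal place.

First find each source's level at the receiver (point-source: −20·log₁₀(r/r_ref)), then combine on an intensity basis.
conveyor drive: 75.1 − 20·log₁₀(48.8/4.1) = 75.1 − 21.51 = 53.59 dB.
air handling unit: 77.0 − 20·log₁₀(42.0/4.1) = 77.0 − 20.21 = 56.79 dB.
Σ 10^(L/10) = 7.060e+05 → L_total = 10·log₁₀(7.060e+05) = 58.49 dB.

58.5 dB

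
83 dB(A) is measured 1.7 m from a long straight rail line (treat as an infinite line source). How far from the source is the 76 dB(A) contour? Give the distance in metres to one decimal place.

8.5 m

Line-source spreading drops the level by 10·log₁₀(r₂/r₁); inverting, r₂/r₁ = 10^(ΔL/10).
r₂ = 1.7·10^((83−76)/10) = 1.7·10^(7.0/10) = 8.52 m.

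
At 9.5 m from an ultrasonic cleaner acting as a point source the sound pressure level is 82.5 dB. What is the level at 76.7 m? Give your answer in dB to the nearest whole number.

64 dB

Point-source attenuation: ΔL = 20·log₁₀(r₂/r₁) = 20·log₁₀(76.7/9.5) = 18.141 dB.
L₂ = 82.5 − 20·log₁₀(76.7/9.5) = 82.5 − 18.141 = 64.36 dB.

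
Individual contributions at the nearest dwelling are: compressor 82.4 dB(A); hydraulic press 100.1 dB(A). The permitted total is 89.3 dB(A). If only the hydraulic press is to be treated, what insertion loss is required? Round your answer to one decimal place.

11.8 dB

Fixed contribution from the other source: Σ 10^(L/10) = 10^(82.4/10) = 1.738e+08 (82.40 dB(A)).
The limit corresponds to 10^(89.3/10) = 8.511e+08; subtracting the fixed part leaves 6.774e+08 for the hydraulic press, i.e. 88.31 dB(A).
Required insertion loss = 100.1 − 88.31 = 11.79 dB.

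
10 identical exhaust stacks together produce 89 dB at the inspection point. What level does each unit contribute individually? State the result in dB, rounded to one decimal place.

79.0 dB

For N identical incoherent sources L_total = L₁ + 10·log₁₀ N, so L₁ = 89 − 10·log₁₀(10) = 89 − 10.000.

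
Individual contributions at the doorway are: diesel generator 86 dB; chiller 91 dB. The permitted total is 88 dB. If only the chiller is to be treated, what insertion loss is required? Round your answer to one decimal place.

7.3 dB

Everything except the chiller sums to 10^(86/10) = 3.981e+08 in linear terms, 86.00 dB.
The limit corresponds to 10^(88/10) = 6.310e+08; subtracting the fixed part leaves 2.329e+08 for the chiller, i.e. 83.67 dB.
So the chiller must be reduced from 91 to 83.67 dB: IL = 7.33 dB.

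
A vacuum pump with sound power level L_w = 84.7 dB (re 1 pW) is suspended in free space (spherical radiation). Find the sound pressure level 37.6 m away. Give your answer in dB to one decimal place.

The power spreads over a sphere of area 4π·r², so L_p = L_w − 10·log₁₀(4π·r²).
4π·r² = 1.777e+04 m², 10·log₁₀ of that is 42.496 dB.
L_p = 84.7 − 42.496 = 42.20 dB.

42.2 dB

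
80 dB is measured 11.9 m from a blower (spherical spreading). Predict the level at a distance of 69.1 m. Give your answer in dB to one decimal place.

64.7 dB

Point-source attenuation: ΔL = 20·log₁₀(r₂/r₁) = 20·log₁₀(69.1/11.9) = 15.279 dB.
L₂ = 80 − 20·log₁₀(69.1/11.9) = 80 − 15.279 = 64.72 dB.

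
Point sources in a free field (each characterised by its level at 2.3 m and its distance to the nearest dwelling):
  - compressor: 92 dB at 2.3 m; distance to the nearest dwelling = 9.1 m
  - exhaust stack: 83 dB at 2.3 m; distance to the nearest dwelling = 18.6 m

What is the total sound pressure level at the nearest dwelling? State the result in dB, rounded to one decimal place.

Propagate each source to the receiver with L = L_ref − 20·log₁₀(r/r_ref), then add intensities.
compressor: 92 − 20·log₁₀(9.1/2.3) = 92 − 11.95 = 80.05 dB.
exhaust stack: 83 − 20·log₁₀(18.6/2.3) = 83 − 18.16 = 64.84 dB.
Σ 10^(L/10) = 1.043e+08 → L_total = 10·log₁₀(1.043e+08) = 80.18 dB.

80.2 dB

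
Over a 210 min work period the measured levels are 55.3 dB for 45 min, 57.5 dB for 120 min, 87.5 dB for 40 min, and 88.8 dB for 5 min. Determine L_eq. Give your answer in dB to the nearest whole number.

81 dB

L_eq = 10·log₁₀[(1/T)·Σ tᵢ·10^(Lᵢ/10)] with T = 210 min.
Σ tᵢ·10^(Lᵢ/10) = 45·10^(55.3/10) + 120·10^(57.5/10) + 40·10^(87.5/10) + 5·10^(88.8/10) = 2.637e+10.
L_eq = 10·log₁₀(2.637e+10/210) = 80.99 dB.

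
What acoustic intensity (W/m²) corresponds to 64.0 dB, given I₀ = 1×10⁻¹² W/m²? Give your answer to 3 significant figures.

L = 10·log₁₀(I/I₀) ⇒ I = I₀·10^(L/10) = 10⁻¹² × 10^6.40.

2.51e-06 W/m²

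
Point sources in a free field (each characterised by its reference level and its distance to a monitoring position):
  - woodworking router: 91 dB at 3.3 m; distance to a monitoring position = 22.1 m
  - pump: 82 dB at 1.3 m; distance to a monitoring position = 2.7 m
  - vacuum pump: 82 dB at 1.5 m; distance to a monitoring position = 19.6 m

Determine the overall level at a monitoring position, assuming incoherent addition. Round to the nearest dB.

78 dB

Apply inverse-square spreading to bring every level to the receiver, then sum 10^(L/10).
woodworking router: 91 − 20·log₁₀(22.1/3.3) = 91 − 16.52 = 74.48 dB.
pump: 82 − 20·log₁₀(2.7/1.3) = 82 − 6.35 = 75.65 dB.
vacuum pump: 82 − 20·log₁₀(19.6/1.5) = 82 − 22.32 = 59.68 dB.
Σ 10^(L/10) = 6.574e+07 → L_total = 10·log₁₀(6.574e+07) = 78.18 dB.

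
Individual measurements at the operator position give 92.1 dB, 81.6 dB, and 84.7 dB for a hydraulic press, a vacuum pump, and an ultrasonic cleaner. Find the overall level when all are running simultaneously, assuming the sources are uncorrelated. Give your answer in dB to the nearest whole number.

93 dB

For uncorrelated sources the intensities add, so convert each level to linear form, sum, and take 10·log₁₀ of the total.
Σ 10^(L/10) = 10^(92.1/10) + 10^(81.6/10) + 10^(84.7/10) = 2.061e+09.
L_total = 10·log₁₀(2.061e+09) = 93.14 dB.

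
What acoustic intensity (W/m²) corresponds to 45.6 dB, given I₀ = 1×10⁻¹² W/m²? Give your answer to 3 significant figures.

3.63e-08 W/m²

I = I₀·10^(L/10) = 10⁻¹² × 10^(45.6/10) = 10^(-7.440).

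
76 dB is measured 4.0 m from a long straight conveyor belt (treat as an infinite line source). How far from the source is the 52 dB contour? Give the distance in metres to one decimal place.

1004.8 m

Line-source spreading drops the level by 10·log₁₀(r₂/r₁); inverting, r₂/r₁ = 10^(ΔL/10).
r₂ = 4.0·10^((76−52)/10) = 4.0·10^(24.0/10) = 1004.75 m.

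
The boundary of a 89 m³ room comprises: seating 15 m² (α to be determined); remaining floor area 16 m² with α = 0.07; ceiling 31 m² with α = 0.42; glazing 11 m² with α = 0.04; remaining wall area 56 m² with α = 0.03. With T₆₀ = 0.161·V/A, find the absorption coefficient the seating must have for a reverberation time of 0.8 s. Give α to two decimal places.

Required total absorption A = 0.161·89/0.8 = 17.91 m².
Absorption from the other surfaces = 16·0.07 + 31·0.42 + 11·0.04 + 56·0.03 = 16.26 m², so the seating must supply 1.65 m² over 15 m².
α = 1.65/15 = 0.110.

0.11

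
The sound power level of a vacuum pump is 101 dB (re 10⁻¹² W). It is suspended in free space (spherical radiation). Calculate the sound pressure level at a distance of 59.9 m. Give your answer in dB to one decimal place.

54.5 dB

Free-field spherical radiation: L_p = L_w − 10·log₁₀(4π·r²), r = 59.9 m.
4π·r² = 4.509e+04 m², 10·log₁₀ of that is 46.541 dB.
L_p = 101 − 46.541 = 54.46 dB.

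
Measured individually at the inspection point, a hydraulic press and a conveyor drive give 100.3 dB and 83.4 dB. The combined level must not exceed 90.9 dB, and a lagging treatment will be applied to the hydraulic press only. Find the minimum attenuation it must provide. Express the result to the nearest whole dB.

Everything except the hydraulic press sums to 10^(83.4/10) = 2.188e+08 in linear terms, 83.40 dB.
The limit corresponds to 10^(90.9/10) = 1.230e+09; subtracting the fixed part leaves 1.011e+09 for the hydraulic press, i.e. 90.05 dB.
So the hydraulic press must be reduced from 100.3 to 90.05 dB: IL = 10.25 dB.

10 dB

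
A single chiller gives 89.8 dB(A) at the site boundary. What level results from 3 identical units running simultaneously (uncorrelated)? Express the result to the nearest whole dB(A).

N identical incoherent sources raise the level by 10·log₁₀ N.
L_total = 89.8 + 10·log₁₀(3) = 89.8 + 4.771 = 94.57 dB(A).

95 dB(A)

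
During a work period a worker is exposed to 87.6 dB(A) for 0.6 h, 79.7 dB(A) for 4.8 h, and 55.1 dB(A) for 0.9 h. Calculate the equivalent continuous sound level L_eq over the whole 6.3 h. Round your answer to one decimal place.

The energy average is taken in the linear domain: L_eq = 10·log₁₀[(Σ tᵢ·10^(Lᵢ/10))/T], T = 6.3 h.
Σ tᵢ·10^(Lᵢ/10) = 0.6·10^(87.6/10) + 4.8·10^(79.7/10) + 0.9·10^(55.1/10) = 7.935e+08.
L_eq = 10·log₁₀(7.935e+08/6.3) = 81.00 dB(A).

81.0 dB(A)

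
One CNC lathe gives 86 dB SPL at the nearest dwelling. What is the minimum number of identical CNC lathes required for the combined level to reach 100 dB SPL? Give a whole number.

26

The shortfall is 100 − 86 = 14.0 dB, and N units add 10·log₁₀ N, so need 10·log₁₀ N ≥ 14.0.
N ≥ 10^(14.0/10) = 25.119, so N = 26.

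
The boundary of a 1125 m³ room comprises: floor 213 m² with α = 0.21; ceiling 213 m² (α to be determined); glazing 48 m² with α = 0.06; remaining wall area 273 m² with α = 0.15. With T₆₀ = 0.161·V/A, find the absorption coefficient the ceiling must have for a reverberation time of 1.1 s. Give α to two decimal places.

0.36

From T₆₀ = 0.161·V/A, the target T₆₀ = 1.1 s needs A = 0.161·1125/1.1 = 164.66 m².
Absorption from the other surfaces = 213·0.21 + 48·0.06 + 273·0.15 = 88.56 m², so the ceiling must supply 76.10 m² over 213 m².
α = 76.10/213 = 0.357.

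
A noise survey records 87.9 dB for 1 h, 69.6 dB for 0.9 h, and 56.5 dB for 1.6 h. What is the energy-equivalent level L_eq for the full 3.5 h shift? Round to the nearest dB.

83 dB

Weight each interval's intensity by its duration and average over T = 3.5 h:
Σ tᵢ·10^(Lᵢ/10) = 1·10^(87.9/10) + 0.9·10^(69.6/10) + 1.6·10^(56.5/10) = 6.255e+08.
L_eq = 10·log₁₀(6.255e+08/3.5) = 82.52 dB.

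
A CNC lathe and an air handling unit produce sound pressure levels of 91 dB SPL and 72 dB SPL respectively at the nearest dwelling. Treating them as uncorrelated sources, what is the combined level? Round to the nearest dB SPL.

For uncorrelated sources the intensities add, so convert each level to linear form, sum, and take 10·log₁₀ of the total.
Σ 10^(L/10) = 10^(91/10) + 10^(72/10) = 1.275e+09.
L_total = 10·log₁₀(1.275e+09) = 91.05 dB SPL.

91 dB SPL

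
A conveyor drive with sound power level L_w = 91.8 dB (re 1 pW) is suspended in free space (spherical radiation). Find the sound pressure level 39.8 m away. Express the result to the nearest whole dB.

Free-field spherical radiation: L_p = L_w − 10·log₁₀(4π·r²), r = 39.8 m.
4π·r² = 1.991e+04 m², 10·log₁₀ of that is 42.990 dB.
L_p = 91.8 − 42.990 = 48.81 dB.

49 dB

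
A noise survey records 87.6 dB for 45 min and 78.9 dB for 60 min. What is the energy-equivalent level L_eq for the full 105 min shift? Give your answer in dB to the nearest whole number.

Weight each interval's intensity by its duration and average over T = 105 min:
Σ tᵢ·10^(Lᵢ/10) = 45·10^(87.6/10) + 60·10^(78.9/10) = 3.055e+10.
L_eq = 10·log₁₀(3.055e+10/105) = 84.64 dB.

85 dB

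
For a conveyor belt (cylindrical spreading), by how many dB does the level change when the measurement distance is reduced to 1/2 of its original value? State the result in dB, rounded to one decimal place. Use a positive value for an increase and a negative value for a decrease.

With cylindrical spreading the level changes by −10·log₁₀(r₂/r₁).
ΔL = −10·log₁₀(0.5) = +3.01 dB.

+3.0 dB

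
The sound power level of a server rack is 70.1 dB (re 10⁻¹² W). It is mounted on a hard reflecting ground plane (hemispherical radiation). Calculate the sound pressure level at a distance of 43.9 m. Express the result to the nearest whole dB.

The power spreads over a hemisphere of area 2π·r², so L_p = L_w − 10·log₁₀(2π·r²).
2π·r² = 1.211e+04 m², 10·log₁₀ of that is 40.831 dB.
L_p = 70.1 − 40.831 = 29.27 dB.

29 dB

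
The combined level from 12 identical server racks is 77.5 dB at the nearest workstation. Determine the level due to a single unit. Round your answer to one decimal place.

Dividing the total intensity by 12 lowers the level by 10·log₁₀ 12 = 10.792 dB: L₁ = 77.5 − 10.792.

66.7 dB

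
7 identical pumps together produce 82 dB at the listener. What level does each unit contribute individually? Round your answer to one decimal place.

73.5 dB

Dividing the total intensity by 7 lowers the level by 10·log₁₀ 7 = 8.451 dB: L₁ = 82 − 8.451.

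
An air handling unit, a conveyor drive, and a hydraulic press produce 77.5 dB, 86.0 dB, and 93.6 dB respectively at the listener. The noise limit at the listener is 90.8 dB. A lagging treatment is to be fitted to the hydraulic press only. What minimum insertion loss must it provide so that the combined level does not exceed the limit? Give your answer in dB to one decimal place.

4.9 dB

The untreated sources together contribute 10^(77.5/10) + 10^(86.0/10) = 4.543e+08, i.e. 86.57 dB.
To meet 90.8 dB overall, the treated hydraulic press may contribute at most 10^(90.8/10) − 4.543e+08 = 7.479e+08, i.e. 88.74 dB.
Required insertion loss = 93.6 − 88.74 = 4.86 dB.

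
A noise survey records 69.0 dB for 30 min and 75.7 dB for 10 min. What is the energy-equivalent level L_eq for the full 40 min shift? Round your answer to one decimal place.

L_eq = 10·log₁₀[(1/T)·Σ tᵢ·10^(Lᵢ/10)] with T = 40 min.
Σ tᵢ·10^(Lᵢ/10) = 30·10^(69.0/10) + 10·10^(75.7/10) = 6.098e+08.
L_eq = 10·log₁₀(6.098e+08/40) = 71.83 dB.

71.8 dB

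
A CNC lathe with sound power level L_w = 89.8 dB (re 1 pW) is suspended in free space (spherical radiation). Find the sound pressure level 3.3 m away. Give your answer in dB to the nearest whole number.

L_p = L_w − 10·log₁₀(4π·r²) with r = 3.3 m.
4π·r² = 136.8 m², 10·log₁₀ of that is 21.362 dB.
L_p = 89.8 − 21.362 = 68.44 dB.

68 dB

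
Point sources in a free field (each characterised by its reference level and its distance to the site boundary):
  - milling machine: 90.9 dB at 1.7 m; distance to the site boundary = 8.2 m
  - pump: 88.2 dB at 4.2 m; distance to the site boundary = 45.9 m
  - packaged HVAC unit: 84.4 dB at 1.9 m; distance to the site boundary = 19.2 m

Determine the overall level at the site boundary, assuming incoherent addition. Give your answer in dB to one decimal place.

First find each source's level at the receiver (point-source: −20·log₁₀(r/r_ref)), then combine on an intensity basis.
milling machine: 90.9 − 20·log₁₀(8.2/1.7) = 90.9 − 13.67 = 77.23 dB.
pump: 88.2 − 20·log₁₀(45.9/4.2) = 88.2 − 20.77 = 67.43 dB.
packaged HVAC unit: 84.4 − 20·log₁₀(19.2/1.9) = 84.4 − 20.09 = 64.31 dB.
Σ 10^(L/10) = 6.111e+07 → L_total = 10·log₁₀(6.111e+07) = 77.86 dB.

77.9 dB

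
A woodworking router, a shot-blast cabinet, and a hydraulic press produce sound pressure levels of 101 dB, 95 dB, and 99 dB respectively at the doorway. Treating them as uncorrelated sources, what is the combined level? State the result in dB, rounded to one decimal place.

103.7 dB

Incoherent sources combine by intensity addition: L_total = 10·log₁₀(Σ 10^(L_i/10)).
Σ 10^(L/10) = 10^(101/10) + 10^(95/10) + 10^(99/10) = 2.369e+10.
L_total = 10·log₁₀(2.369e+10) = 103.75 dB.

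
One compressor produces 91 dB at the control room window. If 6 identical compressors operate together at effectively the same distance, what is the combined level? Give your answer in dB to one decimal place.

With 6 equal, uncorrelated contributions the intensity is 6× that of one unit, giving a rise of 10·log₁₀ 6.
L_total = 91 + 10·log₁₀(6) = 91 + 7.782 = 98.78 dB.

98.8 dB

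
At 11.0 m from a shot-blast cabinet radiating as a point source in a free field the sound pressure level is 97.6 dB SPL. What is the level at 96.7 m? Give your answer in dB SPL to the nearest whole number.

Point-source attenuation: ΔL = 20·log₁₀(r₂/r₁) = 20·log₁₀(96.7/11.0) = 18.881 dB.
L₂ = 97.6 − 20·log₁₀(96.7/11.0) = 97.6 − 18.881 = 78.72 dB SPL.

79 dB SPL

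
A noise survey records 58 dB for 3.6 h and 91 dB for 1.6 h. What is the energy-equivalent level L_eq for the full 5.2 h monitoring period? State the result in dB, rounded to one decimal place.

85.9 dB

The energy average is taken in the linear domain: L_eq = 10·log₁₀[(Σ tᵢ·10^(Lᵢ/10))/T], T = 5.2 h.
Σ tᵢ·10^(Lᵢ/10) = 3.6·10^(58/10) + 1.6·10^(91/10) = 2.017e+09.
L_eq = 10·log₁₀(2.017e+09/5.2) = 85.89 dB.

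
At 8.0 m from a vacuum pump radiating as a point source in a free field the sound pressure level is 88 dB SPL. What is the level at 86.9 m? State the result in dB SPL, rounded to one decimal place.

67.3 dB SPL

Point-source attenuation: ΔL = 20·log₁₀(r₂/r₁) = 20·log₁₀(86.9/8.0) = 20.719 dB.
L₂ = 88 − 20·log₁₀(86.9/8.0) = 88 − 20.719 = 67.28 dB SPL.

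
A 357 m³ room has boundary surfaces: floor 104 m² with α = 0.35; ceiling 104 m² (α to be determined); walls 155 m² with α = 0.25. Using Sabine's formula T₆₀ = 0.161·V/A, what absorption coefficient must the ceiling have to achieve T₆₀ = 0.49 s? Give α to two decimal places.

Required total absorption A = 0.161·357/0.49 = 117.30 m².
Absorption from the other surfaces = 104·0.35 + 155·0.25 = 75.15 m², so the ceiling must supply 42.15 m² over 104 m².
α = 42.15/104 = 0.405.

0.41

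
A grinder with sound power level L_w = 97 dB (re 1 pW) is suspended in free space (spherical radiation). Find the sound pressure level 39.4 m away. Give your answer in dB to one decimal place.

54.1 dB

The power spreads over a sphere of area 4π·r², so L_p = L_w − 10·log₁₀(4π·r²).
4π·r² = 1.951e+04 m², 10·log₁₀ of that is 42.902 dB.
L_p = 97 − 42.902 = 54.10 dB.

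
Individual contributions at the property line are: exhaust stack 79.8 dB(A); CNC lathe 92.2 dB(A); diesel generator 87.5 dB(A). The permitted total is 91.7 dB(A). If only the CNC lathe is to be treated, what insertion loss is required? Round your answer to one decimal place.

3.1 dB

Everything except the CNC lathe sums to 10^(79.8/10) + 10^(87.5/10) = 6.578e+08 in linear terms, 88.18 dB(A).
The limit corresponds to 10^(91.7/10) = 1.479e+09; subtracting the fixed part leaves 8.213e+08 for the CNC lathe, i.e. 89.14 dB(A).
So the CNC lathe must be reduced from 92.2 to 89.14 dB(A): IL = 3.06 dB.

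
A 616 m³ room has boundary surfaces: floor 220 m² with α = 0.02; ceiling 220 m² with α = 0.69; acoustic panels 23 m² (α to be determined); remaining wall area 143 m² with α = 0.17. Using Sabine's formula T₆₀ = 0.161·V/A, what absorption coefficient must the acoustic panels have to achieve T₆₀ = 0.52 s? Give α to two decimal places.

0.44

Required total absorption A = 0.161·616/0.52 = 190.72 m².
Absorption from the other surfaces = 220·0.02 + 220·0.69 + 143·0.17 = 180.51 m², so the acoustic panels must supply 10.21 m² over 23 m².
α = 10.21/23 = 0.444.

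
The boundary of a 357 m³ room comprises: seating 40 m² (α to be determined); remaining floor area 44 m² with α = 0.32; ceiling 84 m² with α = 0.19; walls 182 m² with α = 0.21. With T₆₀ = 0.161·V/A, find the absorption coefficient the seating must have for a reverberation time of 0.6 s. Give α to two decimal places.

0.69

A = 0.161·V/T₆₀ = 0.161·357/0.6 = 95.80 m² sabins.
Absorption from the other surfaces = 44·0.32 + 84·0.19 + 182·0.21 = 68.26 m², so the seating must supply 27.54 m² over 40 m².
α = 27.54/40 = 0.688.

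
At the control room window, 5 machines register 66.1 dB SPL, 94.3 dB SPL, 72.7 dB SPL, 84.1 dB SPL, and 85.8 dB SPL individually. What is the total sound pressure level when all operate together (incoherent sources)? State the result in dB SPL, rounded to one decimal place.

95.3 dB SPL

For uncorrelated sources the intensities add, so convert each level to linear form, sum, and take 10·log₁₀ of the total.
Σ 10^(L/10) = 10^(66.1/10) + 10^(94.3/10) + 10^(72.7/10) + 10^(84.1/10) + 10^(85.8/10) = 3.351e+09.
L_total = 10·log₁₀(3.351e+09) = 95.25 dB SPL.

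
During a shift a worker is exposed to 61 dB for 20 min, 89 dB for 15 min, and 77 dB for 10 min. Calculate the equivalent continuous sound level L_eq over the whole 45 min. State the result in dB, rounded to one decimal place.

84.4 dB

Weight each interval's intensity by its duration and average over T = 45 min:
Σ tᵢ·10^(Lᵢ/10) = 20·10^(61/10) + 15·10^(89/10) + 10·10^(77/10) = 1.244e+10.
L_eq = 10·log₁₀(1.244e+10/45) = 84.42 dB.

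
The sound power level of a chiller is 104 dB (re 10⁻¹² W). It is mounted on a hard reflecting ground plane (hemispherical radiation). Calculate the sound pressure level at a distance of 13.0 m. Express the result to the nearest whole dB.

74 dB

Free-field hemispherical radiation: L_p = L_w − 10·log₁₀(2π·r²), r = 13.0 m.
2π·r² = 1062 m², 10·log₁₀ of that is 30.261 dB.
L_p = 104 − 30.261 = 73.74 dB.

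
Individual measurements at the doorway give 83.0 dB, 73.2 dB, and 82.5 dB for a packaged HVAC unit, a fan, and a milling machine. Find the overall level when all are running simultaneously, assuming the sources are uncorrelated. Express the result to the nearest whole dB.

For uncorrelated sources the intensities add, so convert each level to linear form, sum, and take 10·log₁₀ of the total.
Σ 10^(L/10) = 10^(83.0/10) + 10^(73.2/10) + 10^(82.5/10) = 3.982e+08.
L_total = 10·log₁₀(3.982e+08) = 86.00 dB.

86 dB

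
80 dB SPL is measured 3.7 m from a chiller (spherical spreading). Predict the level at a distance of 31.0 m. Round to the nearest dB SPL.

62 dB SPL

For a point source, L₂ = L₁ − 20·log₁₀(r₂/r₁).
L₂ = 80 − 20·log₁₀(31.0/3.7) = 80 − 18.463 = 61.54 dB SPL.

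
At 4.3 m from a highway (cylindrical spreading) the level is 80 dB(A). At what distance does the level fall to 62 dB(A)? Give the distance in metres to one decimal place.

For a line source L₁ − L₂ = 10·log₁₀(r₂/r₁), so r₂ = r₁·10^((L₁−L₂)/10).
r₂ = 4.3·10^((80−62)/10) = 4.3·10^(18.0/10) = 271.31 m.

271.3 m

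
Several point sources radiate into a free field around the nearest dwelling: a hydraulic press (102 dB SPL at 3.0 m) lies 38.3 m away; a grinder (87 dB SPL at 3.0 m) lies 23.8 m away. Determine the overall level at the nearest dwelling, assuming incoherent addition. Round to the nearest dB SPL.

First find each source's level at the receiver (point-source: −20·log₁₀(r/r_ref)), then combine on an intensity basis.
hydraulic press: 102 − 20·log₁₀(38.3/3.0) = 102 − 22.12 = 79.88 dB SPL.
grinder: 87 − 20·log₁₀(23.8/3.0) = 87 − 17.99 = 69.01 dB SPL.
Σ 10^(L/10) = 1.052e+08 → L_total = 10·log₁₀(1.052e+08) = 80.22 dB SPL.

80 dB SPL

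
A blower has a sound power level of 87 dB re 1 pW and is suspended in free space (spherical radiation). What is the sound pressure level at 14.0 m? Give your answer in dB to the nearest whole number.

The power spreads over a sphere of area 4π·r², so L_p = L_w − 10·log₁₀(4π·r²).
4π·r² = 2463 m², 10·log₁₀ of that is 33.915 dB.
L_p = 87 − 33.915 = 53.09 dB.

53 dB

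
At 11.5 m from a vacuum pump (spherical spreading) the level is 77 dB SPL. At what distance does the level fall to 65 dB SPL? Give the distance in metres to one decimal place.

45.8 m

For a point source L₁ − L₂ = 20·log₁₀(r₂/r₁), so r₂ = r₁·10^((L₁−L₂)/20).
r₂ = 11.5·10^((77−65)/20) = 11.5·10^(12.0/20) = 45.78 m.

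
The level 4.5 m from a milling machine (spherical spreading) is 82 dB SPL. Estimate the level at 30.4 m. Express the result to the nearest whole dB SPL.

Point-source attenuation: ΔL = 20·log₁₀(r₂/r₁) = 20·log₁₀(30.4/4.5) = 16.593 dB.
L₂ = 82 − 20·log₁₀(30.4/4.5) = 82 − 16.593 = 65.41 dB SPL.

65 dB SPL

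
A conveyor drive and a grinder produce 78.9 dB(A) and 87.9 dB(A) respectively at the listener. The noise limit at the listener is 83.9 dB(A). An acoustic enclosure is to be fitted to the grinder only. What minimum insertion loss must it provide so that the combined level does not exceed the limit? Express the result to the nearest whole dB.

6 dB

Everything except the grinder sums to 10^(78.9/10) = 7.762e+07 in linear terms, 78.90 dB(A).
The limit corresponds to 10^(83.9/10) = 2.455e+08; subtracting the fixed part leaves 1.678e+08 for the grinder, i.e. 82.25 dB(A).
Required insertion loss = 87.9 − 82.25 = 5.65 dB.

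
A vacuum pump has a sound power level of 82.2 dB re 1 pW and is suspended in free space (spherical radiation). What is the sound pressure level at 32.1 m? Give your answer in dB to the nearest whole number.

41 dB

The power spreads over a sphere of area 4π·r², so L_p = L_w − 10·log₁₀(4π·r²).
4π·r² = 1.295e+04 m², 10·log₁₀ of that is 41.122 dB.
L_p = 82.2 − 41.122 = 41.08 dB.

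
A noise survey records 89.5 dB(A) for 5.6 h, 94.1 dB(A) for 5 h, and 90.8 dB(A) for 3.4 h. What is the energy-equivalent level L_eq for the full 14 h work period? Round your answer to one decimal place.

Weight each interval's intensity by its duration and average over T = 14 h:
Σ tᵢ·10^(Lᵢ/10) = 5.6·10^(89.5/10) + 5·10^(94.1/10) + 3.4·10^(90.8/10) = 2.193e+10.
L_eq = 10·log₁₀(2.193e+10/14) = 91.95 dB(A).

91.9 dB(A)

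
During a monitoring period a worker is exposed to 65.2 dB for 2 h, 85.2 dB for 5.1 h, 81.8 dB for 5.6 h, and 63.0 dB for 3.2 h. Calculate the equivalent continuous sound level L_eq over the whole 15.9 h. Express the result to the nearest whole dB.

The energy average is taken in the linear domain: L_eq = 10·log₁₀[(Σ tᵢ·10^(Lᵢ/10))/T], T = 15.9 h.
Σ tᵢ·10^(Lᵢ/10) = 2·10^(65.2/10) + 5.1·10^(85.2/10) + 5.6·10^(81.8/10) + 3.2·10^(63.0/10) = 2.549e+09.
L_eq = 10·log₁₀(2.549e+09/15.9) = 82.05 dB.

82 dB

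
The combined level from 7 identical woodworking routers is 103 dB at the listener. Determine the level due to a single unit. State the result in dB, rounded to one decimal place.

For N identical incoherent sources L_total = L₁ + 10·log₁₀ N, so L₁ = 103 − 10·log₁₀(7) = 103 − 8.451.

94.5 dB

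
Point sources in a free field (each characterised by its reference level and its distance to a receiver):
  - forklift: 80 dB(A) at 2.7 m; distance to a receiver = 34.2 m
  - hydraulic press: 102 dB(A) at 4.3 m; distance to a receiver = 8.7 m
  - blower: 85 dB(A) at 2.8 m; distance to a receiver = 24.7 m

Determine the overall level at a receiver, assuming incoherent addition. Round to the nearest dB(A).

96 dB(A)

Apply inverse-square spreading to bring every level to the receiver, then sum 10^(L/10).
forklift: 80 − 20·log₁₀(34.2/2.7) = 80 − 22.05 = 57.95 dB(A).
hydraulic press: 102 − 20·log₁₀(8.7/4.3) = 102 − 6.12 = 95.88 dB(A).
blower: 85 − 20·log₁₀(24.7/2.8) = 85 − 18.91 = 66.09 dB(A).
Σ 10^(L/10) = 3.876e+09 → L_total = 10·log₁₀(3.876e+09) = 95.88 dB(A).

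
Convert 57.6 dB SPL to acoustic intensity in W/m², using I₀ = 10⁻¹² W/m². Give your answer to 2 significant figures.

I/I₀ = 10^(57.6/10) = 5.754e+05, so I = 5.754e+05 × 10⁻¹² W/m².

5.8e-07 W/m²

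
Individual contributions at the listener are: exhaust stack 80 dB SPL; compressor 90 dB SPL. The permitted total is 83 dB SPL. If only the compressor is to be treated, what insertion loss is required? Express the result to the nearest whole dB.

10 dB

Fixed contribution from the other source: Σ 10^(L/10) = 10^(80/10) = 1.000e+08 (80.00 dB SPL).
To meet 83 dB SPL overall, the treated compressor may contribute at most 10^(83/10) − 1.000e+08 = 9.953e+07, i.e. 79.98 dB SPL.
So the compressor must be reduced from 90 to 79.98 dB SPL: IL = 10.02 dB.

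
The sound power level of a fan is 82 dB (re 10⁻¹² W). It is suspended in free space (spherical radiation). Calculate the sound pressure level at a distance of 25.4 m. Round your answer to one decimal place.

The power spreads over a sphere of area 4π·r², so L_p = L_w − 10·log₁₀(4π·r²).
4π·r² = 8107 m², 10·log₁₀ of that is 39.089 dB.
L_p = 82 − 39.089 = 42.91 dB.

42.9 dB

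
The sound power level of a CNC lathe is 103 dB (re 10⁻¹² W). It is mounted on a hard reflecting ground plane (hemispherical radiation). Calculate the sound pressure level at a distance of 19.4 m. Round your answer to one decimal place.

Free-field hemispherical radiation: L_p = L_w − 10·log₁₀(2π·r²), r = 19.4 m.
2π·r² = 2365 m², 10·log₁₀ of that is 33.738 dB.
L_p = 103 − 33.738 = 69.26 dB.

69.3 dB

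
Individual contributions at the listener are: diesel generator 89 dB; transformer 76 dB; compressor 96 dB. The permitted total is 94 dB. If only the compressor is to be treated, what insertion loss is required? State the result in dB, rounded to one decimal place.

3.8 dB

Everything except the compressor sums to 10^(89/10) + 10^(76/10) = 8.341e+08 in linear terms, 89.21 dB.
To meet 94 dB overall, the treated compressor may contribute at most 10^(94/10) − 8.341e+08 = 1.678e+09, i.e. 92.25 dB.
So the compressor must be reduced from 96 to 92.25 dB: IL = 3.75 dB.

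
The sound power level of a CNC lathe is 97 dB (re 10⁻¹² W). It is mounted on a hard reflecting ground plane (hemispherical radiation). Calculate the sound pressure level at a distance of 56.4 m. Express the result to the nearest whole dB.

54 dB

L_p = L_w − 10·log₁₀(2π·r²) with r = 56.4 m.
2π·r² = 1.999e+04 m², 10·log₁₀ of that is 43.007 dB.
L_p = 97 − 43.007 = 53.99 dB.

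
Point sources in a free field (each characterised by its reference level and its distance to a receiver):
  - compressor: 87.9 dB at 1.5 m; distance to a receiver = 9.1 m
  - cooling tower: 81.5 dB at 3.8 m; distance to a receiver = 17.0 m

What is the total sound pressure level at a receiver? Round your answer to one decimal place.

Propagate each source to the receiver with L = L_ref − 20·log₁₀(r/r_ref), then add intensities.
compressor: 87.9 − 20·log₁₀(9.1/1.5) = 87.9 − 15.66 = 72.24 dB.
cooling tower: 81.5 − 20·log₁₀(17.0/3.8) = 81.5 − 13.01 = 68.49 dB.
Σ 10^(L/10) = 2.381e+07 → L_total = 10·log₁₀(2.381e+07) = 73.77 dB.

73.8 dB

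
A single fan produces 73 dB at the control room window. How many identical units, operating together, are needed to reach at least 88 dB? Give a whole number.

32

N identical sources give L₁ + 10·log₁₀ N, so require 10·log₁₀ N ≥ 88 − 73 = 15.0 dB.
N ≥ 10^(15.0/10) = 31.623, so N = 32.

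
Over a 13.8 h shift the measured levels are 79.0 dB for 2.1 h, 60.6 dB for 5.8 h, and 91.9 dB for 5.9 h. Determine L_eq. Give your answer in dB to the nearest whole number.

Weight each interval's intensity by its duration and average over T = 13.8 h:
Σ tᵢ·10^(Lᵢ/10) = 2.1·10^(79.0/10) + 5.8·10^(60.6/10) + 5.9·10^(91.9/10) = 9.311e+09.
L_eq = 10·log₁₀(9.311e+09/13.8) = 88.29 dB.

88 dB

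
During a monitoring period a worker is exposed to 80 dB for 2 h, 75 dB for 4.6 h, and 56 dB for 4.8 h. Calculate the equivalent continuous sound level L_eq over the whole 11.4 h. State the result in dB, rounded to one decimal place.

74.8 dB

L_eq = 10·log₁₀[(1/T)·Σ tᵢ·10^(Lᵢ/10)] with T = 11.4 h.
Σ tᵢ·10^(Lᵢ/10) = 2·10^(80/10) + 4.6·10^(75/10) + 4.8·10^(56/10) = 3.474e+08.
L_eq = 10·log₁₀(3.474e+08/11.4) = 74.84 dB.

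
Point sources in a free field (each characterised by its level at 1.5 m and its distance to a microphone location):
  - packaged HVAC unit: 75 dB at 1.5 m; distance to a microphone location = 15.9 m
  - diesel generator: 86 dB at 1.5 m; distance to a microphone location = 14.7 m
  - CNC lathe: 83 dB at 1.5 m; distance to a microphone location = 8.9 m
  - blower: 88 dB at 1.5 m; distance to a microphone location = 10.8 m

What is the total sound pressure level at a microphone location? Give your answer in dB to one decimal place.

73.5 dB

First find each source's level at the receiver (point-source: −20·log₁₀(r/r_ref)), then combine on an intensity basis.
packaged HVAC unit: 75 − 20·log₁₀(15.9/1.5) = 75 − 20.51 = 54.49 dB.
diesel generator: 86 − 20·log₁₀(14.7/1.5) = 86 − 19.82 = 66.18 dB.
CNC lathe: 83 − 20·log₁₀(8.9/1.5) = 83 − 15.47 = 67.53 dB.
blower: 88 − 20·log₁₀(10.8/1.5) = 88 − 17.15 = 70.85 dB.
Σ 10^(L/10) = 2.227e+07 → L_total = 10·log₁₀(2.227e+07) = 73.48 dB.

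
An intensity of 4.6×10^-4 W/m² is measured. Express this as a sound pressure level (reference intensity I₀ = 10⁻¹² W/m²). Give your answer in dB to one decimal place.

86.6 dB

Dividing by I₀ shifts the exponent by 12: I/I₀ = 4.6×10^8.
L = 10·(0.6628 + 8) = 86.63 dB.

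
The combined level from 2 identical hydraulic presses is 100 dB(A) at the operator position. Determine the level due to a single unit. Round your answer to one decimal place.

Dividing the total intensity by 2 lowers the level by 10·log₁₀ 2 = 3.010 dB: L₁ = 100 − 3.010.

97.0 dB(A)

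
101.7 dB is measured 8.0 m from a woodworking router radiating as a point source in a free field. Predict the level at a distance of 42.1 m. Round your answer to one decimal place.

For a point source, L₂ = L₁ − 20·log₁₀(r₂/r₁).
L₂ = 101.7 − 20·log₁₀(42.1/8.0) = 101.7 − 14.424 = 87.28 dB.

87.3 dB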